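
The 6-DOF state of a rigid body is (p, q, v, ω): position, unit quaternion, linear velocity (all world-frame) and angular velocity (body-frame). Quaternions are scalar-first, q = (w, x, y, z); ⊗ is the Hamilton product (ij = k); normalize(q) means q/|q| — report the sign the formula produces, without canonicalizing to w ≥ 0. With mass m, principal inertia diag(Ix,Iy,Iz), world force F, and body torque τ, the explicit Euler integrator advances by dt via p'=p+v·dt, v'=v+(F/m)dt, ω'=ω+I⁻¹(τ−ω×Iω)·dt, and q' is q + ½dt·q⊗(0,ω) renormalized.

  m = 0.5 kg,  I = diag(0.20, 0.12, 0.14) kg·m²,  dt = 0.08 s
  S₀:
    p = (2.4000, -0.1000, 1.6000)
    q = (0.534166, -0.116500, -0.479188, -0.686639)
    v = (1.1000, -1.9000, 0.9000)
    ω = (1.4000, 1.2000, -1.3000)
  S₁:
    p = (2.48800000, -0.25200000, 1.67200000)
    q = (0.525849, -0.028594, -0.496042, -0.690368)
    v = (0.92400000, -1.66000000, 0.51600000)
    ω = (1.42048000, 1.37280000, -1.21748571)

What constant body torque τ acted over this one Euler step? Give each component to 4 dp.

τ = (0.0200, 0.1500, 0.0100)

rate change Δω = (0.02048000, 0.17280000, 0.08251429)
I·α + gyro = (0.0200, 0.1500, 0.0100)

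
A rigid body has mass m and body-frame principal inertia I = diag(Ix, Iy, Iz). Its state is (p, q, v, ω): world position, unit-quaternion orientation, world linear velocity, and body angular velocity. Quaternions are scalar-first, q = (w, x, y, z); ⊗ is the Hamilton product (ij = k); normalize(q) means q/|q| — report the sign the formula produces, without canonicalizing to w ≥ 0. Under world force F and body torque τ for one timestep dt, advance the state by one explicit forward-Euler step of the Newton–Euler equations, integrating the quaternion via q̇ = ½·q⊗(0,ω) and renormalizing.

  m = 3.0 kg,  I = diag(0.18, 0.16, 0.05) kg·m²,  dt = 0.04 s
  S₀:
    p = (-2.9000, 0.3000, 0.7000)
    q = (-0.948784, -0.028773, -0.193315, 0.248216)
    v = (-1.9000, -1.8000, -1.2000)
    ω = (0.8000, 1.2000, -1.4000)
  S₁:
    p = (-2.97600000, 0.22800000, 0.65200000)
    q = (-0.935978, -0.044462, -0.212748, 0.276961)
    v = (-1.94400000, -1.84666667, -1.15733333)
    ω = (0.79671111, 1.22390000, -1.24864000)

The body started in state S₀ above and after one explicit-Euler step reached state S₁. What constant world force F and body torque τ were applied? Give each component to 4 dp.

Δω = ω₁−ω₀ = (-0.00328889, 0.02390000, 0.15136000)
applied torque τ = (0.1700, -0.0500, 0.1700)
v₁ − v₀ = (-0.04400000, -0.04666667, 0.04266667)
applied force F = (-3.3000, -3.5000, 3.2000)

F = (-3.3000, -3.5000, 3.2000)
τ = (0.1700, -0.0500, 0.1700)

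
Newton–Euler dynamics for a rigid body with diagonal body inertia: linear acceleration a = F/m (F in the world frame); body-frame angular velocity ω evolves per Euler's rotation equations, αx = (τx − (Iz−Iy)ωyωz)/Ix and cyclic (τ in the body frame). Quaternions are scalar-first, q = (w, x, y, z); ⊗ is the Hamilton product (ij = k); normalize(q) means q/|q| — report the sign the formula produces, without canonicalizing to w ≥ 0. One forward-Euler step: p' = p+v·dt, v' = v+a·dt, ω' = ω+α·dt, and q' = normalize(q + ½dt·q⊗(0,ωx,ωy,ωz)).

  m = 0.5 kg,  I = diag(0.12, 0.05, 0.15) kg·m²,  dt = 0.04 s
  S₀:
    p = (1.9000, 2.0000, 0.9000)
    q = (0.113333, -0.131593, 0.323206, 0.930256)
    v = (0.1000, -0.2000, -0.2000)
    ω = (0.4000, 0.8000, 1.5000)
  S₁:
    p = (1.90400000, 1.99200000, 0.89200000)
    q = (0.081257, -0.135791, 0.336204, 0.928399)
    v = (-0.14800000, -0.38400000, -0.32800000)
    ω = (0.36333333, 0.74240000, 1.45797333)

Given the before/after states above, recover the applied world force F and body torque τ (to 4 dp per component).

F = (-3.1000, -2.3000, -1.6000)
τ = (0.0100, -0.0900, -0.1800)

v₁ − v₀ = (-0.24800000, -0.18400000, -0.12800000)
F = m·Δv/dt = (-3.1000, -2.3000, -1.6000)
Δω = ω₁−ω₀ = (-0.03666667, -0.05760000, -0.04202667)
gyro term ω₀×Iω₀ = (0.1200, -0.0180, -0.0224)
applied torque τ = (0.0100, -0.0900, -0.1800)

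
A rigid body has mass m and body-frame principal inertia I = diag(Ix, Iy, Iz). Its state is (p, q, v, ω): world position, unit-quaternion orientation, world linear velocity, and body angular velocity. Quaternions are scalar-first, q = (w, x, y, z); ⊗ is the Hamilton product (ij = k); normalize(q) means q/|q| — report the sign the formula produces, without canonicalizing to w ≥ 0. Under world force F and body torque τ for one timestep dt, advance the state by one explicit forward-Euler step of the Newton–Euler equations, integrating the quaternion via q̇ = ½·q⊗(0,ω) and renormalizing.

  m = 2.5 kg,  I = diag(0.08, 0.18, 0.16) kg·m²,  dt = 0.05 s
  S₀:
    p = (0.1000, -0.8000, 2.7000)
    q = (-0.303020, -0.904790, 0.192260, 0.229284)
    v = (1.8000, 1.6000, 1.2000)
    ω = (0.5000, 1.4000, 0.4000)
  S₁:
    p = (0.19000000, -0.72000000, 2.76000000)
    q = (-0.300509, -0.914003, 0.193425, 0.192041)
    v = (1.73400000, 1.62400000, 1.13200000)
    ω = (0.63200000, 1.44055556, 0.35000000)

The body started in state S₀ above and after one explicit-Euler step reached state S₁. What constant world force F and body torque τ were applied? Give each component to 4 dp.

F = (-3.3000, 1.2000, -3.4000)
τ = (0.2000, 0.1300, -0.0900)

rate change Δω = (0.13200000, 0.04055556, -0.05000000)
I·α + gyro = (0.2000, 0.1300, -0.0900)
velocity change Δv = (-0.06600000, 0.02400000, -0.06800000)
applied force F = (-3.3000, 1.2000, -3.4000)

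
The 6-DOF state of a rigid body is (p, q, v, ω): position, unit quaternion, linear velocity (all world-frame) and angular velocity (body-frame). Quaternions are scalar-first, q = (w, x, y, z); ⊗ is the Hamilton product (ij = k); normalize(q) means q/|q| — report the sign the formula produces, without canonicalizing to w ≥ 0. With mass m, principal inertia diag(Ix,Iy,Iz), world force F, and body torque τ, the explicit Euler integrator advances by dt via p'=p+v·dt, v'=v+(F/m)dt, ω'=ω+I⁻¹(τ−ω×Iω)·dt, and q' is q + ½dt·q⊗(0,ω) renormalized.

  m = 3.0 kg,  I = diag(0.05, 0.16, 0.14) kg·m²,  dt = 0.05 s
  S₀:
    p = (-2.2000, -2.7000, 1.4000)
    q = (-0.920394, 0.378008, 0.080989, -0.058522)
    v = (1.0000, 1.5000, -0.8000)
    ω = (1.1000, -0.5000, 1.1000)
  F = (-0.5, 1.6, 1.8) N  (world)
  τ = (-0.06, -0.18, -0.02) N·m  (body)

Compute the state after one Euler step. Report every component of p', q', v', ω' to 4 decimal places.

p' = (-2.1500, -2.6250, 1.3600)
q' = (-0.9274, 0.3539, 0.0804, -0.0907)
v' = (0.9917, 1.5267, -0.7700)
ω' = (1.0290, -0.5222, 1.1145)

(τ − ω×Iω)/I = (-1.4200, -0.4444, 0.2893)
new body rate ω' = (1.0290, -0.5222, 1.1145)
Hamilton product q⊗(0,ω) = (-0.3109401, -0.9526065, -0.0199860, -1.2905253)
updated quaternion q' = (-0.9274, 0.3539, 0.0804, -0.0907)
a = F/m = (-0.1667, 0.5333, 0.6000)
p + v·dt = (-2.1500, -2.6250, 1.3600)
v + (F/m)dt = (0.9917, 1.5267, -0.7700)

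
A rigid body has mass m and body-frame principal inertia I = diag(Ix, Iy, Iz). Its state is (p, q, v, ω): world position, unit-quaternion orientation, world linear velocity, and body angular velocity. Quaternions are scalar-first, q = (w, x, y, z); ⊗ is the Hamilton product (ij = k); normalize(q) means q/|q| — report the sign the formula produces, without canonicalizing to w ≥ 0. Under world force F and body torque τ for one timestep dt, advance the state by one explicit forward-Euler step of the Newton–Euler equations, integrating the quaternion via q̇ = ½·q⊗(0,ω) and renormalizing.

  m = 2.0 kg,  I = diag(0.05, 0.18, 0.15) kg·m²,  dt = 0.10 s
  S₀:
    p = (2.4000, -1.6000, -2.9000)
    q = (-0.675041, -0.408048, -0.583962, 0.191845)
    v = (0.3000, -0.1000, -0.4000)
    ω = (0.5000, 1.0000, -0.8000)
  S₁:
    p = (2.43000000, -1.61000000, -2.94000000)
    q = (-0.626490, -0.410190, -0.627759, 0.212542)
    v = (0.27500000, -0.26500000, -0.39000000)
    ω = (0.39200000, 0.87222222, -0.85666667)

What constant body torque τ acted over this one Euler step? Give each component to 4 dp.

τ = (-0.0300, -0.1900, -0.0200)

Δω = ω₁−ω₀ = (-0.10800000, -0.12777778, -0.05666667)
gyro term ω₀×Iω₀ = (0.0240, 0.0400, 0.0650)
τ = I·(Δω/dt) + ω₀×(Iω₀) = (-0.0300, -0.1900, -0.0200)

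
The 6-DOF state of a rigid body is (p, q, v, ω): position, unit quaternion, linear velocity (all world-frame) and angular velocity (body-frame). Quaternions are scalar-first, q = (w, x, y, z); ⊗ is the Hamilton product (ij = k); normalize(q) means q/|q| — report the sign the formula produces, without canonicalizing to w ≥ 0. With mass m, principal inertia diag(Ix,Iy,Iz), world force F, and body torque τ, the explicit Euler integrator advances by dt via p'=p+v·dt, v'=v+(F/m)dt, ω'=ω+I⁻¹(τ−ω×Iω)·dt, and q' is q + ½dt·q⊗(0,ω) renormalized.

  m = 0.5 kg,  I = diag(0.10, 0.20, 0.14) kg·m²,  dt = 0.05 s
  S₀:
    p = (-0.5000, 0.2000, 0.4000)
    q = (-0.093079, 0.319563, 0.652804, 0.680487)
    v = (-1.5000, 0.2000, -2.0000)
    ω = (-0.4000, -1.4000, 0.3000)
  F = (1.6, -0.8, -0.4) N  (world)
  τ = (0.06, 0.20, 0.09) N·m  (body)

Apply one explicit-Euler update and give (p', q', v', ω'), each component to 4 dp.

gyro term ω×Iω = (0.0252, 0.0048, 0.0560)
(τ − ω×Iω)/I = (0.3480, 0.9760, 0.2429)
new body rate ω' = (-0.3826, -1.3512, 0.3121)
q⊗(0,ω) = (0.8376047, 1.1857546, -0.2377531, -0.2141903)
q' = normalize(q + ½dt·q⊗(0,ω)) = (-0.0721, 0.3490, 0.6464, 0.6747)
p' = p + v·dt = (-0.5750, 0.2100, 0.3000)
v + (F/m)dt = (-1.3400, 0.1200, -2.0400)

p' = (-0.5750, 0.2100, 0.3000)
q' = (-0.0721, 0.3490, 0.6464, 0.6747)
v' = (-1.3400, 0.1200, -2.0400)
ω' = (-0.3826, -1.3512, 0.3121)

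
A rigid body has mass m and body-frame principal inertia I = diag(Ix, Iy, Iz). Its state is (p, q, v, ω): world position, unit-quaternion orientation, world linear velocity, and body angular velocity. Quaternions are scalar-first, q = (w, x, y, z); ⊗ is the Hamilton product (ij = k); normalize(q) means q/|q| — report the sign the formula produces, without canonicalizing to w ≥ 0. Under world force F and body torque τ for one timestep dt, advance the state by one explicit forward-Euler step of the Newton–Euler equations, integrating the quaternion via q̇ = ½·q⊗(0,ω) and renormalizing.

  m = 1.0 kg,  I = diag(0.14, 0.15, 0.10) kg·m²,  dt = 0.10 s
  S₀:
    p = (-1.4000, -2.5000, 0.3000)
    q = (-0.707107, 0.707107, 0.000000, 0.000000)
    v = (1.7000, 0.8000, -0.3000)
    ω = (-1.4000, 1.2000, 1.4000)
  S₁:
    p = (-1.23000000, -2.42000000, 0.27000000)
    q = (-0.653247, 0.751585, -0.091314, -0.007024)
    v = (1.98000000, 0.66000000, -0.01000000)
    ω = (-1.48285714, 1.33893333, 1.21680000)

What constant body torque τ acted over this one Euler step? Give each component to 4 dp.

τ = (-0.2000, 0.1300, -0.2000)

Δω = ω₁−ω₀ = (-0.08285714, 0.13893333, -0.18320000)
ω₀×(Iω₀) = (-0.0840, -0.0784, -0.0168)
τ = I·(Δω/dt) + ω₀×(Iω₀) = (-0.2000, 0.1300, -0.2000)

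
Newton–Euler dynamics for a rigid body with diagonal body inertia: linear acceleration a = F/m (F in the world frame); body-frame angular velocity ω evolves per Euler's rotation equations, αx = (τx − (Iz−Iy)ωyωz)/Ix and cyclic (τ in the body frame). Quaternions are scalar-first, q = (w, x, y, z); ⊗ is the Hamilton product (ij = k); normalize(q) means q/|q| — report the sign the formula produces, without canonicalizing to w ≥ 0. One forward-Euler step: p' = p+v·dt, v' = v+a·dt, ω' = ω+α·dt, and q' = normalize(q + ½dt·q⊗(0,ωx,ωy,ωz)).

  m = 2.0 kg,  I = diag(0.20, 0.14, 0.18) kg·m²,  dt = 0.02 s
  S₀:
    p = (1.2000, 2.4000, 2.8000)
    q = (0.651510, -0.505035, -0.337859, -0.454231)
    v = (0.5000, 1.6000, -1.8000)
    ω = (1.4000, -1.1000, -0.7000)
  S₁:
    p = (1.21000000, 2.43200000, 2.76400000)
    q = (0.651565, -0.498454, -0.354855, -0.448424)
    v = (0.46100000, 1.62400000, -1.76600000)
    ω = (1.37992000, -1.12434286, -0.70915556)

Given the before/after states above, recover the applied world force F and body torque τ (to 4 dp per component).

rate change Δω = (-0.02008000, -0.02434286, -0.00915556)
gyro term ω₀×Iω₀ = (0.0308, -0.0196, 0.0924)
applied torque τ = (-0.1700, -0.1900, 0.0100)
Δv = v₁−v₀ = (-0.03900000, 0.02400000, 0.03400000)
F = m·Δv/dt = (-3.9000, 2.4000, 3.4000)

F = (-3.9000, 2.4000, 3.4000)
τ = (-0.1700, -0.1900, 0.0100)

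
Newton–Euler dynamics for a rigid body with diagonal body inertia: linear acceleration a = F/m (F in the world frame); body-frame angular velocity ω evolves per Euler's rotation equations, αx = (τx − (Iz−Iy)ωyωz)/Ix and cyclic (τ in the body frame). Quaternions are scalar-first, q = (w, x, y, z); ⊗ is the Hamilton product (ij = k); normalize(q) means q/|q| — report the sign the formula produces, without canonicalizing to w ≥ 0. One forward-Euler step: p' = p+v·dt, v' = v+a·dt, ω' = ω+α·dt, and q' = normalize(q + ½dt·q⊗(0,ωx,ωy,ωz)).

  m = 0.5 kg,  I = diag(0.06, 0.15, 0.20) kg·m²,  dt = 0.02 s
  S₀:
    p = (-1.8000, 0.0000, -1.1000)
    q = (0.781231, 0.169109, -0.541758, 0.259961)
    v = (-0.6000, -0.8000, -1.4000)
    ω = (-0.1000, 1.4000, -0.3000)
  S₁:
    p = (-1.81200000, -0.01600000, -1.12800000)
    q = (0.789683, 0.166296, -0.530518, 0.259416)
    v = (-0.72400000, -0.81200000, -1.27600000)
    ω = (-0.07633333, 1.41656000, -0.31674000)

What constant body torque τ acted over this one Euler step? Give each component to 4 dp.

τ = (0.0500, 0.1200, -0.1800)

ω₁ − ω₀ = (0.02366667, 0.01656000, -0.01674000)
gyro term ω₀×Iω₀ = (-0.0210, -0.0042, -0.0126)
applied torque τ = (0.0500, 0.1200, -0.1800)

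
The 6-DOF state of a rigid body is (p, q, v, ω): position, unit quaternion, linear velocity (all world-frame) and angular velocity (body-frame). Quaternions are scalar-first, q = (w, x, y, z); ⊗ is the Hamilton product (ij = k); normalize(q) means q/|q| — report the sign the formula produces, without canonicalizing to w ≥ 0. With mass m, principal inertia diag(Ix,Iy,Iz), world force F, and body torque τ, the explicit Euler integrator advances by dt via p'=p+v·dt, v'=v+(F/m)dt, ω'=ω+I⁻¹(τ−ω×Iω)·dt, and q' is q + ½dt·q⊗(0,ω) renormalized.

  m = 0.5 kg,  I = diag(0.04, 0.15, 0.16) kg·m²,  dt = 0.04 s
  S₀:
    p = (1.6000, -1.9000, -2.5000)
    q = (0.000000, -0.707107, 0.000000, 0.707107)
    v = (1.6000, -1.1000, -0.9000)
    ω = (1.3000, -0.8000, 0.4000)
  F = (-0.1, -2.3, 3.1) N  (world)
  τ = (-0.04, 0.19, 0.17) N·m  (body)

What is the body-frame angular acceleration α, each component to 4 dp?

α = (-0.9200, 1.6827, 1.7775)

precession coupling ω×(Iω) = (-0.0032, -0.0624, -0.1144)
(τ − ω×Iω)/I = (-0.9200, 1.6827, 1.7775)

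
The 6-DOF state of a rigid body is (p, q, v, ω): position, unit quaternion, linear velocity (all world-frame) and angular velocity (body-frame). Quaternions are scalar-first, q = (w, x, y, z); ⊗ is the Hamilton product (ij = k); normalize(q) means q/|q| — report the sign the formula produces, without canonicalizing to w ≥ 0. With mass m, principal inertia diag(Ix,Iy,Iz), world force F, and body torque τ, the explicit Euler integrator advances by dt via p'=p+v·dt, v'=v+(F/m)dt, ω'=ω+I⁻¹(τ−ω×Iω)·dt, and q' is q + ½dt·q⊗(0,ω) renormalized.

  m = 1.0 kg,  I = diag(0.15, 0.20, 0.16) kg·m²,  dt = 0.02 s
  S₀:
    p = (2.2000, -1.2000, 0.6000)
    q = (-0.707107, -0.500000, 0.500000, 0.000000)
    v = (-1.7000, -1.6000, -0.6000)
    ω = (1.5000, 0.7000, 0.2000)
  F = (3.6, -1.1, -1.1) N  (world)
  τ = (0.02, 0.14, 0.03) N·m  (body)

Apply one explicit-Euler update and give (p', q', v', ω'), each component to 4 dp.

α = I⁻¹(τ − ω×Iω) = (0.1707, 0.7150, -0.1406)
ω' = ω + α·dt = (1.5034, 0.7143, 0.1972)
2q̇ = q⊗(0,ω) = (0.4000000, -0.9606605, -0.3949749, -1.2414214)
q' = normalize(q + ½dt·q⊗(0,ω)) = (-0.7030, -0.5095, 0.4960, -0.0124)
linear accel F/m = (3.6000, -1.1000, -1.1000)
p' = p + v·dt = (2.1660, -1.2320, 0.5880)
v' = v + a·dt = (-1.6280, -1.6220, -0.6220)

p' = (2.1660, -1.2320, 0.5880)
q' = (-0.7030, -0.5095, 0.4960, -0.0124)
v' = (-1.6280, -1.6220, -0.6220)
ω' = (1.5034, 0.7143, 0.1972)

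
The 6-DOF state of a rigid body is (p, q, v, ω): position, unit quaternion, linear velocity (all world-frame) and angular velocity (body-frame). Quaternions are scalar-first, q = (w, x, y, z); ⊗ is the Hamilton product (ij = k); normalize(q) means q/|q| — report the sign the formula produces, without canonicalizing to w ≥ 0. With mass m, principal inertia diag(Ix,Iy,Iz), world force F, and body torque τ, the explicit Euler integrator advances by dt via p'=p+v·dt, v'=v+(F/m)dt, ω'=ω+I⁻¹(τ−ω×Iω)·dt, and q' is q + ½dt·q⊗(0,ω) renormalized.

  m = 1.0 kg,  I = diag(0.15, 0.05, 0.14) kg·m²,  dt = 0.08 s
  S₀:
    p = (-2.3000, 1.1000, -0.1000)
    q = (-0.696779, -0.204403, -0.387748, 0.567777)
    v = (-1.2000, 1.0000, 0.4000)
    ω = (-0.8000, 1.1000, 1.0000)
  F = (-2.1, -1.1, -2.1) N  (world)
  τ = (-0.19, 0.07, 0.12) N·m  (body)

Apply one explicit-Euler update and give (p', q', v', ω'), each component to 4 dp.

p' = (-2.3960, 1.1800, -0.0680)
q' = (-0.7074, -0.2221, -0.4274, 0.5173)
v' = (-1.3680, 0.9120, 0.2320)
ω' = (-0.9541, 1.2248, 1.0183)

angular accel α = (-1.9267, 1.5600, 0.2286)
ω' = ω + α·dt = (-0.9541, 1.2248, 1.0183)
Hamilton product q⊗(0,ω) = (-0.3047766, -0.4548795, -1.0162755, -1.2318207)
q' = normalize(q + ½dt·q⊗(0,ω)) = (-0.7074, -0.2221, -0.4274, 0.5173)
new position p' = (-2.3960, 1.1800, -0.0680)
v + (F/m)dt = (-1.3680, 0.9120, 0.2320)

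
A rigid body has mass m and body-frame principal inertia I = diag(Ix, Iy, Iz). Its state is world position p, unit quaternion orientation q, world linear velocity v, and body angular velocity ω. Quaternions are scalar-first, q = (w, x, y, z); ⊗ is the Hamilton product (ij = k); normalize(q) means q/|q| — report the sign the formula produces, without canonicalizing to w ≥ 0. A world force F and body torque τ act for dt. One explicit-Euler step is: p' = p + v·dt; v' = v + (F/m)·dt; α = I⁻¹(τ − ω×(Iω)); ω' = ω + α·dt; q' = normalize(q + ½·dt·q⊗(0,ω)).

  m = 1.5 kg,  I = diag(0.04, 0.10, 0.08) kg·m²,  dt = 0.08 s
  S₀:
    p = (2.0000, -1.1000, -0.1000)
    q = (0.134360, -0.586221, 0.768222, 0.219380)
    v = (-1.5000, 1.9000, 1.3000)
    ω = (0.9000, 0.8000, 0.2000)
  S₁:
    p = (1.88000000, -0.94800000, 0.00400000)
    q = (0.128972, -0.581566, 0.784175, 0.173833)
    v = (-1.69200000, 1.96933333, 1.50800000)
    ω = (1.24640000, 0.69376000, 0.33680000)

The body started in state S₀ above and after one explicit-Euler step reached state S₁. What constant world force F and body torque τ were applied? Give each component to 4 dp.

F = (-3.6000, 1.3000, 3.9000)
τ = (0.1700, -0.1400, 0.1800)

rate change Δω = (0.34640000, -0.10624000, 0.13680000)
gyro term ω₀×Iω₀ = (-0.0032, -0.0072, 0.0432)
I·α + gyro = (0.1700, -0.1400, 0.1800)
velocity change Δv = (-0.19200000, 0.06933333, 0.20800000)
m·(v₁−v₀)/dt = (-3.6000, 1.3000, 3.9000)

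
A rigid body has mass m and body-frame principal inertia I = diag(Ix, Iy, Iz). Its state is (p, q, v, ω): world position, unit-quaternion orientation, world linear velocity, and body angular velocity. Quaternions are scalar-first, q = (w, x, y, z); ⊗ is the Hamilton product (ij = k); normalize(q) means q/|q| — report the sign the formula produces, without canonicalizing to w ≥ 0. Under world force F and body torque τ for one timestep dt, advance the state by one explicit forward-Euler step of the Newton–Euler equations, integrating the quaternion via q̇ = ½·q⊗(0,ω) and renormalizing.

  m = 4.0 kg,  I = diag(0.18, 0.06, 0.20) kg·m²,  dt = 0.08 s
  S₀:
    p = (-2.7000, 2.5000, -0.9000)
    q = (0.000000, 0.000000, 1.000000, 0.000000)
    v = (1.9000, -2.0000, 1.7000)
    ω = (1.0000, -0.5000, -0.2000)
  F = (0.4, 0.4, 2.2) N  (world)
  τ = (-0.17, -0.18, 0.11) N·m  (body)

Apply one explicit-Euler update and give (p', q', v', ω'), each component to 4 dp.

p' = (-2.5480, 2.3400, -0.7640)
q' = (0.0200, -0.0080, 0.9990, -0.0400)
v' = (1.9080, -1.9920, 1.7440)
ω' = (0.9182, -0.7453, -0.1800)

p' = p + v·dt = (-2.5480, 2.3400, -0.7640)
new velocity v' = (1.9080, -1.9920, 1.7440)
ω×(Iω) gyroscopic = (0.0140, 0.0040, 0.0600)
(τ − ω×Iω)/I = (-1.0222, -3.0667, 0.2500)
new body rate ω' = (0.9182, -0.7453, -0.1800)
2q̇ = q⊗(0,ω) = (0.5000000, -0.2000000, 0.0000000, -1.0000000)
updated quaternion q' = (0.0200, -0.0080, 0.9990, -0.0400)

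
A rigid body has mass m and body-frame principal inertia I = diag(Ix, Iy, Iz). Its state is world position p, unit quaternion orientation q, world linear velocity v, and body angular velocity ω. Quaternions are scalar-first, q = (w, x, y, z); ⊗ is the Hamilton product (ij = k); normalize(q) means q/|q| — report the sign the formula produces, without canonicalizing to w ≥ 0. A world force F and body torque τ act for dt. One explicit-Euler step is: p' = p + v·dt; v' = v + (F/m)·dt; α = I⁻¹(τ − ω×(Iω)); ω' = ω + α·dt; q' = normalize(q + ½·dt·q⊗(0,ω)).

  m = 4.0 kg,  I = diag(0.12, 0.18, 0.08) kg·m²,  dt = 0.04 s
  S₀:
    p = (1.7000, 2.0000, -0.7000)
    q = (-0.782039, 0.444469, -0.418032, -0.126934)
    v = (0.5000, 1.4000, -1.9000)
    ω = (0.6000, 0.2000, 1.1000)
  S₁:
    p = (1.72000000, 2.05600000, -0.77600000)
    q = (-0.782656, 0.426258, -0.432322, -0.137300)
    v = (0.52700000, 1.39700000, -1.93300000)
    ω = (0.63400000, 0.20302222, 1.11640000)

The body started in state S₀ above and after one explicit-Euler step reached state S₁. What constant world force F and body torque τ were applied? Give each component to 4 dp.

Δω = ω₁−ω₀ = (0.03400000, 0.00302222, 0.01640000)
τ = I·(Δω/dt) + ω₀×(Iω₀) = (0.0800, 0.0400, 0.0400)
velocity change Δv = (0.02700000, -0.00300000, -0.03300000)
applied force F = (2.7000, -0.3000, -3.3000)

F = (2.7000, -0.3000, -3.3000)
τ = (0.0800, 0.0400, 0.0400)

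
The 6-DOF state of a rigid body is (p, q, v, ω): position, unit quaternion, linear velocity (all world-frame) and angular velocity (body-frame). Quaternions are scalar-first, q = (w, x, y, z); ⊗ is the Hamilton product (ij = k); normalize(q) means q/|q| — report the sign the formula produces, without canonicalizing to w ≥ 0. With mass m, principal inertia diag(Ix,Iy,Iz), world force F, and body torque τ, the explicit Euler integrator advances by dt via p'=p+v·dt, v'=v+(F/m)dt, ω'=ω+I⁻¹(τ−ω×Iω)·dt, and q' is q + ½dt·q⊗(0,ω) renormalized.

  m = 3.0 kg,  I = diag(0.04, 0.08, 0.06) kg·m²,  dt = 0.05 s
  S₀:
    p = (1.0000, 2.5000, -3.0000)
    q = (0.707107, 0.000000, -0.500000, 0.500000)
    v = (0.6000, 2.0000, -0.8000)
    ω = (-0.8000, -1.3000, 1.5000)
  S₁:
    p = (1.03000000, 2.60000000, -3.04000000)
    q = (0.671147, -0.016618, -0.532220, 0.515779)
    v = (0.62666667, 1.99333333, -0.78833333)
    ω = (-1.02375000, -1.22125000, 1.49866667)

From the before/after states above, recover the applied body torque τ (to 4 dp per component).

Δω = ω₁−ω₀ = (-0.22375000, 0.07875000, -0.00133333)
τ = I·(Δω/dt) + ω₀×(Iω₀) = (-0.1400, 0.1500, 0.0400)

τ = (-0.1400, 0.1500, 0.0400)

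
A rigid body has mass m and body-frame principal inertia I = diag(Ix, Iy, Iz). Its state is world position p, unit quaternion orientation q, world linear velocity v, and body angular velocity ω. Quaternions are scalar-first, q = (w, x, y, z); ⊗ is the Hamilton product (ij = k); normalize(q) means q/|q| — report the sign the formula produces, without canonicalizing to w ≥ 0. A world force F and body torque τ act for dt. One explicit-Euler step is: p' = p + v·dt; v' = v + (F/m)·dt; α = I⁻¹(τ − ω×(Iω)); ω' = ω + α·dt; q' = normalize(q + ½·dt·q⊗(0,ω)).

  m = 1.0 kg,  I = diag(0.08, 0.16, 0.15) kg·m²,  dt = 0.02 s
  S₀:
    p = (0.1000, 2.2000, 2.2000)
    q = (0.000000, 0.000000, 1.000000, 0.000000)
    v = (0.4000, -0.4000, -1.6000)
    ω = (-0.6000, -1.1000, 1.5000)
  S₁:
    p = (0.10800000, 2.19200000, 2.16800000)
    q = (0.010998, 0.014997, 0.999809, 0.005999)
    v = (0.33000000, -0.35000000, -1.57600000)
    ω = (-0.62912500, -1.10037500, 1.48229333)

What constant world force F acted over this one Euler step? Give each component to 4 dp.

F = (-3.5000, 2.5000, 1.2000)

velocity change Δv = (-0.07000000, 0.05000000, 0.02400000)
m·(v₁−v₀)/dt = (-3.5000, 2.5000, 1.2000)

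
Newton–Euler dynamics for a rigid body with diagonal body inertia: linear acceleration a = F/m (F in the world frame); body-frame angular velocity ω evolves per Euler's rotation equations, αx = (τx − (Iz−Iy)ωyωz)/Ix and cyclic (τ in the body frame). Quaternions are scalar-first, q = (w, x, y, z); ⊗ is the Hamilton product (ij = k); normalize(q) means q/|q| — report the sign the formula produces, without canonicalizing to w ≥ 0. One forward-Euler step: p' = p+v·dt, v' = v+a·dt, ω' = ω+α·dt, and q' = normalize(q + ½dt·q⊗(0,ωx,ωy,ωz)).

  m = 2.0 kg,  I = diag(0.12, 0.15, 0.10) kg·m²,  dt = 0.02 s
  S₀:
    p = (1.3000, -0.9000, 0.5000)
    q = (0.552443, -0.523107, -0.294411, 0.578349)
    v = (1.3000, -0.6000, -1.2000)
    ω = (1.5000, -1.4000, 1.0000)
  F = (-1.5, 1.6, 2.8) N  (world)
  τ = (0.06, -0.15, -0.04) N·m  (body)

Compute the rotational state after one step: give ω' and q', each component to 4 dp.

ω' = (1.4983, -1.4240, 1.0046)
q' = (0.5502, -0.5095, -0.2882, 0.5955)

(τ − ω×Iω)/I = (-0.0833, -1.2000, 0.2300)
ω + α·dt = (1.4983, -1.4240, 1.0046)
2q̇ = q⊗(0,ω) = (-0.2058639, 1.3439421, 0.6172103, 1.7264093)
updated quaternion q' = (0.5502, -0.5095, -0.2882, 0.5955)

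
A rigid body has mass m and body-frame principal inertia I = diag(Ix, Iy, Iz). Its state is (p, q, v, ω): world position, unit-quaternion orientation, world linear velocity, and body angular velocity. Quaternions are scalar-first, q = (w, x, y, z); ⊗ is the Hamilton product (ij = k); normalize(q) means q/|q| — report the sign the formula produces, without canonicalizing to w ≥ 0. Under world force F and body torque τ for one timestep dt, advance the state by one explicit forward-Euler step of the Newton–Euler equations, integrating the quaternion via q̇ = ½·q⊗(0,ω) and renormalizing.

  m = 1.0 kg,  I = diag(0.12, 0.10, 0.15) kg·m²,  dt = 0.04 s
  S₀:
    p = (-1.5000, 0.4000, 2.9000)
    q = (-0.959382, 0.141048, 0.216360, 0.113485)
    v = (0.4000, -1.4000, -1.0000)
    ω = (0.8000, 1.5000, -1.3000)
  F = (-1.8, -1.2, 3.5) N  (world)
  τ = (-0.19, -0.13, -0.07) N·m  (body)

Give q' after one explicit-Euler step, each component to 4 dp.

Hamilton product q⊗(0,ω) = (-0.2898479, -1.2190011, -1.1649226, 1.2856806)
q + ½dt·q⊗(0,ω), renormalized = (-0.9643, 0.1166, 0.1929, 0.1391)

q' = (-0.9643, 0.1166, 0.1929, 0.1391)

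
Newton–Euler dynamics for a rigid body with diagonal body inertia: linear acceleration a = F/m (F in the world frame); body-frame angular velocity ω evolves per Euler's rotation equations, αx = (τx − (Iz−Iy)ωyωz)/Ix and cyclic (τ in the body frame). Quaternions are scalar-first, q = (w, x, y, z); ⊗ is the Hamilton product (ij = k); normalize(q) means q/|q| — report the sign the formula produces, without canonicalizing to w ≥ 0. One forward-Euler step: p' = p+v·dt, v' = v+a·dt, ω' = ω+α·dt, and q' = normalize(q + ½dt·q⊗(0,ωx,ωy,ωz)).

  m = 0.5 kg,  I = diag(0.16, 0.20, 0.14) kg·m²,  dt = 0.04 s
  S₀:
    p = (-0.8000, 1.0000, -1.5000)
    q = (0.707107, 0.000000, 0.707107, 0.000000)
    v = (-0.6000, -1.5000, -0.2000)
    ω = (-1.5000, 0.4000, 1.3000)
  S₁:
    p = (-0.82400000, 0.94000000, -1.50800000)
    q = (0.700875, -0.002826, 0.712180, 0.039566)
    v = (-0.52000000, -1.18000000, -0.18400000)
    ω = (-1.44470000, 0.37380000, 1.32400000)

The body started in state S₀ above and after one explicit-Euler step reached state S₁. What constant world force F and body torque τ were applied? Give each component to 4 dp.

velocity change Δv = (0.08000000, 0.32000000, 0.01600000)
applied force F = (1.0000, 4.0000, 0.2000)
ω₁ − ω₀ = (0.05530000, -0.02620000, 0.02400000)
ω₀×(Iω₀) = (-0.0312, -0.0390, -0.0240)
applied torque τ = (0.1900, -0.1700, 0.0600)

F = (1.0000, 4.0000, 0.2000)
τ = (0.1900, -0.1700, 0.0600)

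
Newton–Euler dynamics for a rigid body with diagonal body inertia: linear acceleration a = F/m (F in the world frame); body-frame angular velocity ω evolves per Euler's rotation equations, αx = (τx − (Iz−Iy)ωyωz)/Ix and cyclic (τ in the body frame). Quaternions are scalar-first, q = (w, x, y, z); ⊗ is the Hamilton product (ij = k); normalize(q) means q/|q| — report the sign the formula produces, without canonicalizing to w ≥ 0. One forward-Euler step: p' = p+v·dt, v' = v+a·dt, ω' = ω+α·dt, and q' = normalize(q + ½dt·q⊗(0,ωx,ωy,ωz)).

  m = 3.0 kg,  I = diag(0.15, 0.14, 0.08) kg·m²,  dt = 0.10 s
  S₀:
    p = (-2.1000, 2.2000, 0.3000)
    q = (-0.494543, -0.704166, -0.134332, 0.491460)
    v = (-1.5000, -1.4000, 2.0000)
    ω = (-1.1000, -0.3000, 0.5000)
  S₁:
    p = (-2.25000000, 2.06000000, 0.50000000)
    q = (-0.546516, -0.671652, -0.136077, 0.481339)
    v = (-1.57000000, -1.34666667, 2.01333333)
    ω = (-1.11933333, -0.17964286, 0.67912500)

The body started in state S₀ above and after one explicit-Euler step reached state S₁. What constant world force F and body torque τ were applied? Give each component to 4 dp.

velocity change Δv = (-0.07000000, 0.05333333, 0.01333333)
m·(v₁−v₀)/dt = (-2.1000, 1.6000, 0.4000)
Δω = ω₁−ω₀ = (-0.01933333, 0.12035714, 0.17912500)
gyro term ω₀×Iω₀ = (0.0090, -0.0385, -0.0033)
I·α + gyro = (-0.0200, 0.1300, 0.1400)

F = (-2.1000, 1.6000, 0.4000)
τ = (-0.0200, 0.1300, 0.1400)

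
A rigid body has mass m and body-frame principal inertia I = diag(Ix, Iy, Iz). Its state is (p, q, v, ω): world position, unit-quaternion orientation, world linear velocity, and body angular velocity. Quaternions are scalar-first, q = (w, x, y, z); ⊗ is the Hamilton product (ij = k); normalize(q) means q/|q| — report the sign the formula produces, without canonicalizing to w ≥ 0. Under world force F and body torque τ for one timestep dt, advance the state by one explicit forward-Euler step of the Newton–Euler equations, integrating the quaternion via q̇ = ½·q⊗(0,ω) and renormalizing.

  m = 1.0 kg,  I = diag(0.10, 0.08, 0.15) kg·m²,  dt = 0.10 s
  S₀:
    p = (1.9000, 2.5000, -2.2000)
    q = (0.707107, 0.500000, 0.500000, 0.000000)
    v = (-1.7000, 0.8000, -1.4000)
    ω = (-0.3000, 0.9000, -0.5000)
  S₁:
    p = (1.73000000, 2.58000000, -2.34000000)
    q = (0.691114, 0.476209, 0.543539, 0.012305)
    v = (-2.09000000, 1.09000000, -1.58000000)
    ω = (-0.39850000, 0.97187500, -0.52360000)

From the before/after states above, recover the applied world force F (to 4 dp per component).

Δv = v₁−v₀ = (-0.39000000, 0.29000000, -0.18000000)
F = m·Δv/dt = (-3.9000, 2.9000, -1.8000)

F = (-3.9000, 2.9000, -1.8000)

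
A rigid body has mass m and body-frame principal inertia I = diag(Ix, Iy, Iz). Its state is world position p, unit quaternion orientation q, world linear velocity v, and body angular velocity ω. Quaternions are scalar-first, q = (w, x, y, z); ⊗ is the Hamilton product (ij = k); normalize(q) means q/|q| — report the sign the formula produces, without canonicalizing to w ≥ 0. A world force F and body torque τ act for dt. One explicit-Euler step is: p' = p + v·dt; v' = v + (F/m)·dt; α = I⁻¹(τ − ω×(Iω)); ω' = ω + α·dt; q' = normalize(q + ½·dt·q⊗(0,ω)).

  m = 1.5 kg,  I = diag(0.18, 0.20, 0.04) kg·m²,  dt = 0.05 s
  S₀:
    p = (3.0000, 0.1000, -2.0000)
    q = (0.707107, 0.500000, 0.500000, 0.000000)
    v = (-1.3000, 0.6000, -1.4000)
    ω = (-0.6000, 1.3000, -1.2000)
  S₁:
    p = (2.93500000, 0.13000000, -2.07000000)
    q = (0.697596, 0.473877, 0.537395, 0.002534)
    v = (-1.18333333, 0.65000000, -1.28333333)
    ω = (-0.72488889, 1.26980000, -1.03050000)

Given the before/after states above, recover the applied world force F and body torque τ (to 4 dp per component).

v₁ − v₀ = (0.11666667, 0.05000000, 0.11666667)
m·(v₁−v₀)/dt = (3.5000, 1.5000, 3.5000)
ω₁ − ω₀ = (-0.12488889, -0.03020000, 0.16950000)
applied torque τ = (-0.2000, -0.0200, 0.1200)

F = (3.5000, 1.5000, 3.5000)
τ = (-0.2000, -0.0200, 0.1200)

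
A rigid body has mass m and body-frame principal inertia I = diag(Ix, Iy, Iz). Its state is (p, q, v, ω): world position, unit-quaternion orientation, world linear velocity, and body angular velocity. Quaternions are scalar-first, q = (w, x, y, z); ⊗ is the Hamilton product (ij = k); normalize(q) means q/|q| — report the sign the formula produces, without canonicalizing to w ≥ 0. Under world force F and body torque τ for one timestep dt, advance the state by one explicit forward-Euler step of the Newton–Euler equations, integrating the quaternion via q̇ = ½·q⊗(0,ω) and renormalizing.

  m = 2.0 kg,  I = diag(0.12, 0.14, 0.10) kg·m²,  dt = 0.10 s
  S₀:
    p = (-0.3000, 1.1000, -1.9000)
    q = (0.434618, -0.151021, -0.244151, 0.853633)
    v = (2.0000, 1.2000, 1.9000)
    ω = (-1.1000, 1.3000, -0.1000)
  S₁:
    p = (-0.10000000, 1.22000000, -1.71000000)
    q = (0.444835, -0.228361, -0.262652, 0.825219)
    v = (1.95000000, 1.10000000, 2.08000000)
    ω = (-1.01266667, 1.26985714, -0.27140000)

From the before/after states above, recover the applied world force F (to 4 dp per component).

Δv = v₁−v₀ = (-0.05000000, -0.10000000, 0.18000000)
applied force F = (-1.0000, -2.0000, 3.6000)

F = (-1.0000, -2.0000, 3.6000)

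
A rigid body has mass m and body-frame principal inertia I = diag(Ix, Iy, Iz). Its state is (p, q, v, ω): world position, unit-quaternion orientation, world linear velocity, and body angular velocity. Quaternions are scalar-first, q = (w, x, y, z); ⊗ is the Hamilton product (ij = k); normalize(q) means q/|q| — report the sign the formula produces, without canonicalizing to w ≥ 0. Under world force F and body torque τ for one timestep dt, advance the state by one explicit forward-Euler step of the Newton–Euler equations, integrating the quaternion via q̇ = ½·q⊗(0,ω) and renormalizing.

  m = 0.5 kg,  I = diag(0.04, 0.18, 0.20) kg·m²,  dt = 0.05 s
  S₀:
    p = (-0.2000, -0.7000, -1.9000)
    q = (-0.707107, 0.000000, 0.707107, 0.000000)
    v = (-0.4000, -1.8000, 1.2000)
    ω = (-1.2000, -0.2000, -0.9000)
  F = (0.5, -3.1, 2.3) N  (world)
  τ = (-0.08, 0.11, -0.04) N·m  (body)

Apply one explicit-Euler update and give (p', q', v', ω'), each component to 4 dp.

p' = (-0.2200, -0.7900, -1.8400)
q' = (-0.7031, 0.0053, 0.7101, 0.0371)
v' = (-0.3500, -2.1100, 1.4300)
ω' = (-1.3045, -0.1214, -0.9184)

α = I⁻¹(τ − ω×Iω) = (-2.0900, 1.5711, -0.3680)
ω + α·dt = (-1.3045, -0.1214, -0.9184)
2q̇ = q⊗(0,ω) = (0.1414214, 0.2121321, 0.1414214, 1.4849247)
q + ½dt·q⊗(0,ω), renormalized = (-0.7031, 0.0053, 0.7101, 0.0371)
a = F/m = (1.0000, -6.2000, 4.6000)
p + v·dt = (-0.2200, -0.7900, -1.8400)
v' = v + a·dt = (-0.3500, -2.1100, 1.4300)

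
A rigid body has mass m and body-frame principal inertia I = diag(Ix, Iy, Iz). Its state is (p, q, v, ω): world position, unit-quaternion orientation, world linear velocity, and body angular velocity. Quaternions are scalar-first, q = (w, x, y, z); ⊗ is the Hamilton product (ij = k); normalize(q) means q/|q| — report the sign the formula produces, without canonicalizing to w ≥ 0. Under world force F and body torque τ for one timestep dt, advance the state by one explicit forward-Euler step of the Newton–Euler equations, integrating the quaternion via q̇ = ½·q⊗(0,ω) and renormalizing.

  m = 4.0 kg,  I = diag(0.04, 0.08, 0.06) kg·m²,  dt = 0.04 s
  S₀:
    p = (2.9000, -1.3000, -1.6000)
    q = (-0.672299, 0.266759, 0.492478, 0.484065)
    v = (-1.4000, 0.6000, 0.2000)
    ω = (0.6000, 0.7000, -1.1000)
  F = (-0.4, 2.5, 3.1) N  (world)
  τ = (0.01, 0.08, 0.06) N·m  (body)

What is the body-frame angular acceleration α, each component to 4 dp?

precession coupling ω×(Iω) = (0.0154, 0.0132, 0.0168)
α = I⁻¹(τ − ω×Iω) = (-0.1350, 0.8350, 0.7200)

α = (-0.1350, 0.8350, 0.7200)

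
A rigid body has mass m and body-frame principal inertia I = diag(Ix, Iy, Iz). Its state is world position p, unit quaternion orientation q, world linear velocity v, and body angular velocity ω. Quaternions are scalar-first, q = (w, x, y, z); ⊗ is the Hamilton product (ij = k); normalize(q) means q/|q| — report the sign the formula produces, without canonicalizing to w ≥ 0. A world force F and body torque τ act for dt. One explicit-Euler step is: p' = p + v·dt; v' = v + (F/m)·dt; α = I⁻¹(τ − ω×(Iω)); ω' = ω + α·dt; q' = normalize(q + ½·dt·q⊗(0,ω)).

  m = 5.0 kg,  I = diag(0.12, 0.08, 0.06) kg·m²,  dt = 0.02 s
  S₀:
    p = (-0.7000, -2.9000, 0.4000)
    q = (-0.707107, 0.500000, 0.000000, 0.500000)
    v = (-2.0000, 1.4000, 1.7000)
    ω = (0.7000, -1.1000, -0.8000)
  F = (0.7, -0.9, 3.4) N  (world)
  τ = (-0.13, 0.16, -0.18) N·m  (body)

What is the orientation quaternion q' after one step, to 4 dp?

q' = (-0.7065, 0.5005, 0.0153, 0.5001)

Hamilton product q⊗(0,ω) = (0.0500000, 0.0550251, 1.5278177, 0.0156856)
q' = normalize(q + ½dt·q⊗(0,ω)) = (-0.7065, 0.5005, 0.0153, 0.5001)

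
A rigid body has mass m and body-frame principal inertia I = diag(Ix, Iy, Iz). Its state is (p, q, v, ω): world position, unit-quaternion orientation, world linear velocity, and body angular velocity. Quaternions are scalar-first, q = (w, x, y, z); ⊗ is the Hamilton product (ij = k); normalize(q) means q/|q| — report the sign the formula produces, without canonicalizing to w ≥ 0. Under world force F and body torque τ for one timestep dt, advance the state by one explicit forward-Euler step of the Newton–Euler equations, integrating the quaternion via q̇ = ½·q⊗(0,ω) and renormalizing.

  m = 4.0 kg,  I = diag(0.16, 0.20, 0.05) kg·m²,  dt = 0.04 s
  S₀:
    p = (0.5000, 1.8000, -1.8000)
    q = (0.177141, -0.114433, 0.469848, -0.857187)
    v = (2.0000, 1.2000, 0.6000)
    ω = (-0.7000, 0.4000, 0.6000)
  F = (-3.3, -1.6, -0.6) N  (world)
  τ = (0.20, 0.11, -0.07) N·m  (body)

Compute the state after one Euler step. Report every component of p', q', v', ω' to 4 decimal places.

p' = p + v·dt = (0.5800, 1.8480, -1.7760)
v + (F/m)dt = (1.9670, 1.1840, 0.5940)
precession coupling ω×(Iω) = (-0.0360, -0.0462, -0.0112)
α = I⁻¹(τ − ω×Iω) = (1.4750, 0.7810, -1.1760)
ω' = ω + α·dt = (-0.6410, 0.4312, 0.5530)
Hamilton product q⊗(0,ω) = (0.2462699, 0.5007849, 0.7395471, 0.3894050)
updated quaternion q' = (0.1820, -0.1044, 0.4845, -0.8492)

p' = (0.5800, 1.8480, -1.7760)
q' = (0.1820, -0.1044, 0.4845, -0.8492)
v' = (1.9670, 1.1840, 0.5940)
ω' = (-0.6410, 0.4312, 0.5530)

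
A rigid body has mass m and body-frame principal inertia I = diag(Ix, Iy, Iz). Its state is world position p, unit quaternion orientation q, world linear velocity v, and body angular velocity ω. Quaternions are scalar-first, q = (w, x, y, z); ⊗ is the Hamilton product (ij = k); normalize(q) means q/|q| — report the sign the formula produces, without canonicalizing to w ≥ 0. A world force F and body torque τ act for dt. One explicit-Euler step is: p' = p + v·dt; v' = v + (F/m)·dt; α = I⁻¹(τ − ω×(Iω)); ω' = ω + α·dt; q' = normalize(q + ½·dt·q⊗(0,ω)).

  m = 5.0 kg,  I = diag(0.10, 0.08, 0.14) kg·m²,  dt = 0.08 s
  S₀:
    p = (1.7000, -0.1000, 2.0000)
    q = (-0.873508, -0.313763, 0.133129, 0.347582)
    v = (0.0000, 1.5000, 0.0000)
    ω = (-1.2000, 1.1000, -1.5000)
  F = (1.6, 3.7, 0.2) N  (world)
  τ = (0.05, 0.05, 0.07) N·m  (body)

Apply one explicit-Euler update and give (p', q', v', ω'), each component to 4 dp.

p' = (1.7000, 0.0200, 2.0000)
q' = (-0.8702, -0.2940, 0.0590, 0.3910)
v' = (0.0256, 1.5592, 0.0032)
ω' = (-1.0808, 1.2220, -1.4751)

p + v·dt = (1.7000, 0.0200, 2.0000)
v + (F/m)dt = (0.0256, 1.5592, 0.0032)
(τ − ω×Iω)/I = (1.4900, 1.5250, 0.3114)
new body rate ω' = (-1.0808, 1.2220, -1.4751)
q⊗(0,ω) = (-0.0015845, 0.4661759, -1.8486017, 1.1248775)
q + ½dt·q⊗(0,ω), renormalized = (-0.8702, -0.2940, 0.0590, 0.3910)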